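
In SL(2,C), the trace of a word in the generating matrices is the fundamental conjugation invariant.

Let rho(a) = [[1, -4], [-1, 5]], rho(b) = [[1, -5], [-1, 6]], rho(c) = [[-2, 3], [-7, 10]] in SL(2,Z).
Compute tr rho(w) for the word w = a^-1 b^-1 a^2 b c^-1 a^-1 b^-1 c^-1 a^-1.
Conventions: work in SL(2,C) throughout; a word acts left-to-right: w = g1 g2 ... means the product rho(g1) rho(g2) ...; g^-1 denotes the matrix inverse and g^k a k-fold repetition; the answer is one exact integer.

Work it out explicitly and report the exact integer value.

2577458

rho(a^-1) = [[5, 4], [1, 1]]
... * rho(b^-1) = [[6, 5], [1, 1]]  ->  [[34, 29], [7, 6]]
... * rho(a) = [[1, -4], [-1, 5]]  ->  [[5, 9], [1, 2]]
... * rho(a) = [[1, -4], [-1, 5]]  ->  [[-4, 25], [-1, 6]]
... * rho(b) = [[1, -5], [-1, 6]]  ->  [[-29, 170], [-7, 41]]
... * rho(c^-1) = [[10, -3], [7, -2]]  ->  [[900, -253], [217, -61]]
... * rho(a^-1) = [[5, 4], [1, 1]]  ->  [[4247, 3347], [1024, 807]]
... * rho(b^-1) = [[6, 5], [1, 1]]  ->  [[28829, 24582], [6951, 5927]]
... * rho(c^-1) = [[10, -3], [7, -2]]  ->  [[460364, -135651], [110999, -32707]]
... * rho(a^-1) = [[5, 4], [1, 1]]  ->  [[2166169, 1705805], [522288, 411289]]
tr = 2166169 + 411289 = 2577458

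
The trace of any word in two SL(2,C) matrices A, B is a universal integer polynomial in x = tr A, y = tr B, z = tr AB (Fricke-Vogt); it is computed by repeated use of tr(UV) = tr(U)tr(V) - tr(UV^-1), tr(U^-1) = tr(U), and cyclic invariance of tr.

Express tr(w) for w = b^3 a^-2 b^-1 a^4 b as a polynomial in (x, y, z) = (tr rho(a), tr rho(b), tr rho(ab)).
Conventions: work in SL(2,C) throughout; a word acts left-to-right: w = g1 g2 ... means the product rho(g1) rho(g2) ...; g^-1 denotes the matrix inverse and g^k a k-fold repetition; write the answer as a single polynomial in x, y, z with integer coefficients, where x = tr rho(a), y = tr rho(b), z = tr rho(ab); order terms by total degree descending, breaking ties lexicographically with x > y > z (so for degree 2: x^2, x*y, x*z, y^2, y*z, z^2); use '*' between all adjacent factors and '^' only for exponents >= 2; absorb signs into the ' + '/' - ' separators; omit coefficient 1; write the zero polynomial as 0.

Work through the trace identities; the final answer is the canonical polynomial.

-x^5*y^4*z + x^6*y^3 + x^4*y^5 + x^4*y^3*z^2 + 2*x^5*y^2*z + 2*x^3*y^4*z - 2*x^6*y - 8*x^4*y^3 - 2*x^4*y*z^2 - 2*x^2*y^5 - 2*x^2*y^3*z^2 - 4*x^3*y^2*z + 12*x^4*y + 12*x^2*y^3 + 4*x^2*y*z^2 + x*y^2*z - 17*x^2*y - y^3 - x*z + 3*y

so trace(b a^2) = trace(a) trace(b a) - trace(b)  (reduce the a square) = x*z - y
trace(a^2 b a) = trace(a) trace(b a^2) - trace(b a)  (reduce the a square) = x^2*z - x*y - z
so trace(a^4 b) = trace(a) trace(a^2 b a) - trace(a^2 b)  (reduce the a square) = x^3*z - x^2*y - 2*x*z + y
so trace(a^2) = trace(a) trace(a) - trace(1)  (reduce the a square) = x^2 - 2
trace(a^3) = trace(a) trace(a^2) - trace(a)  (reduce the a square) = x^3 - 3*x
trace(a^4) = trace(a) trace(a^3) - trace(a^2)  (reduce the a square) = x^4 - 4*x^2 + 2
reduce: trace(b a^4 b) = trace(b) trace(a^4 b) - trace(a^4)  (reduce the b square) = x^3*y*z - x^4 - x^2*y^2 - 2*x*y*z + 4*x^2 + y^2 - 2
reduce: trace(a^4 b^3) = trace(b) trace(b a^4 b) - trace(b a^4)  (reduce the b square) = x^3*y^2*z - x^4*y - x^2*y^3 - x^3*z - 2*x*y^2*z + 5*x^2*y + y^3 + 2*x*z - 3*y
trace(a^2 b^4 a^2) = trace(b) trace(b a^4 b^2) - trace(b a^4 b)  (reduce the b square) = x^3*y^3*z - x^4*y^2 - x^2*y^4 - 2*x^3*y*z - 2*x*y^3*z + x^4 + 6*x^2*y^2 + y^4 + 4*x*y*z - 4*x^2 - 4*y^2 + 2
so trace(b^2 a) = trace(b) trace(a b) - trace(a)  (reduce the b square) = y*z - x
reduce: trace(b^2) = trace(b) trace(b) - trace(1)  (reduce the b square) = y^2 - 2
reduce: trace(a^2 b^2) = trace(a) trace(b^2 a) - trace(b^2)  (reduce the a square) = x*y*z - x^2 - y^2 + 2
trace(a^2 b^3) = trace(b) trace(a^2 b^2) - trace(a^2 b)  (reduce the b square) = x*y^2*z - x^2*y - y^3 - x*z + 3*y
trace(a b^4 a) = trace(b) trace(a^2 b^3) - trace(a^2 b^2)  (reduce the b square) = x*y^3*z - x^2*y^2 - y^4 - 2*x*y*z + x^2 + 4*y^2 - 2
trace(b a b^2) = trace(b) trace(b a b) - trace(b a)  (reduce the b square) = y^2*z - x*y - z
reduce: trace(a b^4) = trace(b) trace(b a b^2) - trace(b a b)  (reduce the b square) = y^3*z - x*y^2 - 2*y*z + x
trace(a^2 b^4 a) = trace(a) trace(a b^4 a) - trace(a b^4)  (reduce the a square) = x^2*y^3*z - x^3*y^2 - x*y^4 - 2*x^2*y*z - y^3*z + x^3 + 5*x*y^2 + 2*y*z - 3*x
so trace(a^4 b^4 a) = trace(a) trace(a^2 b^4 a^2) - trace(a^2 b^4 a)  (reduce the a square) = x^4*y^3*z - x^5*y^2 - x^3*y^4 - 2*x^4*y*z - 3*x^2*y^3*z + x^5 + 7*x^3*y^2 + 2*x*y^4 + 6*x^2*y*z + y^3*z - 5*x^3 - 9*x*y^2 - 2*y*z + 5*x
reduce: trace(b a b a) = trace(b a) trace(b a) - trace(1)  (split on b) = z^2 - 2
reduce: trace(b a b a^2) = trace(a) trace(b a b a) - trace(b a b)  (reduce the a square) = x*z^2 - y*z - x
reduce: trace(a b a^3 b) = trace(a) trace(b a b a^2) - trace(b a b a)  (reduce the a square) = x^2*z^2 - x*y*z - x^2 - z^2 + 2
so trace(a b a^3 b^2) = trace(b) trace(a b a^3 b) - trace(a b a^3)  (reduce the b square) = x^2*y*z^2 - x^3*z - x*y^2*z - y*z^2 + 2*x*z + y
trace(a b a^3 b^3) = trace(b) trace(a b a^3 b^2) - trace(a b a^3 b)  (reduce the b square) = x^2*y^2*z^2 - x^3*y*z - x*y^3*z - x^2*z^2 - y^2*z^2 + 3*x*y*z + x^2 + y^2 + z^2 - 2
trace(b^4 a b a^3) = trace(b) trace(a b a^3 b^3) - trace(a b a^3 b^2)  (reduce the b square) = x^2*y^3*z^2 - x^3*y^2*z - x*y^4*z - 2*x^2*y*z^2 - y^3*z^2 + x^3*z + 4*x*y^2*z + x^2*y + y^3 + 2*y*z^2 - 2*x*z - 3*y
trace(b a b a^2 b) = trace(b) trace(a b a^2 b) - trace(a b a^2)  (reduce the b square) = x*y*z^2 - x^2*z - y^2*z + z
trace(b a b a^2 b^2) = trace(b) trace(b a b a^2 b) - trace(b a b a^2)  (reduce the b square) = x*y^2*z^2 - x^2*y*z - y^3*z - x*z^2 + 2*y*z + x
trace(b^4 a b a^2) = trace(b) trace(b a b a^2 b^2) - trace(b a b a^2 b)  (reduce the b square) = x*y^3*z^2 - x^2*y^2*z - y^4*z - 2*x*y*z^2 + x^2*z + 3*y^2*z + x*y - z
reduce: trace(a^4 b^4 a b) = trace(a) trace(b^4 a b a^3) - trace(b^4 a b a^2)  (reduce the a square) = x^3*y^3*z^2 - x^4*y^2*z - x^2*y^4*z - 2*x^3*y*z^2 - 2*x*y^3*z^2 + x^4*z + 5*x^2*y^2*z + y^4*z + x^3*y + x*y^3 + 4*x*y*z^2 - 3*x^2*z - 3*y^2*z - 4*x*y + z
so trace(b^-1 a^4 b^4 a) = trace(a^4 b^4 a) trace(b) - trace(a^4 b^4 a b)  (eliminate b^-1) = x^4*y^4*z - x^5*y^3 - x^3*y^5 - x^3*y^3*z^2 - x^4*y^2*z - 2*x^2*y^4*z + x^5*y + 7*x^3*y^3 + 2*x^3*y*z^2 + 2*x*y^5 + 2*x*y^3*z^2 - x^4*z + x^2*y^2*z - 6*x^3*y - 10*x*y^3 - 4*x*y*z^2 + 3*x^2*z + y^2*z + 9*x*y - z
trace(a^-1 b^-1 a^4 b^4) = trace(b^-1 a^4 b^4) trace(a) - trace(b^-1 a^4 b^4 a)  (eliminate a^-1) = -x^4*y^4*z + x^5*y^3 + x^3*y^5 + x^3*y^3*z^2 + 2*x^4*y^2*z + 2*x^2*y^4*z - 2*x^5*y - 8*x^3*y^3 - 2*x^3*y*z^2 - 2*x*y^5 - 2*x*y^3*z^2 - 3*x^2*y^2*z + 11*x^3*y + 11*x*y^3 + 4*x*y*z^2 - x^2*z - y^2*z - 12*x*y + z
so trace(b^3 a^-2 b^-1 a^4 b) = trace(a^-1 b^-1 a^4 b^4) trace(a) - trace(a^-1 b^-1 a^4 b^4 a)  (eliminate a^-1) = -x^5*y^4*z + x^6*y^3 + x^4*y^5 + x^4*y^3*z^2 + 2*x^5*y^2*z + 2*x^3*y^4*z - 2*x^6*y - 8*x^4*y^3 - 2*x^4*y*z^2 - 2*x^2*y^5 - 2*x^2*y^3*z^2 - 4*x^3*y^2*z + 12*x^4*y + 12*x^2*y^3 + 4*x^2*y*z^2 + x*y^2*z - 17*x^2*y - y^3 - x*z + 3*y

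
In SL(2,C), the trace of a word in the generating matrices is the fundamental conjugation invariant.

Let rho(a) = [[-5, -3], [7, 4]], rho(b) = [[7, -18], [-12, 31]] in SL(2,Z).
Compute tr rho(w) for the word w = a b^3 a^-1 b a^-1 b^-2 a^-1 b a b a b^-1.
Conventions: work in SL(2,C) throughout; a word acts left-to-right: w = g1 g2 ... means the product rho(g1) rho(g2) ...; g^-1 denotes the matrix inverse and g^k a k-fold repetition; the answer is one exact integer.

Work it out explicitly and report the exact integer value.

4002165869366

rho(a) = [[-5, -3], [7, 4]]
... * rho(b) = [[7, -18], [-12, 31]]  ->  [[1, -3], [1, -2]]
... * rho(b) = [[7, -18], [-12, 31]]  ->  [[43, -111], [31, -80]]
... * rho(b) = [[7, -18], [-12, 31]]  ->  [[1633, -4215], [1177, -3038]]
... * rho(a^-1) = [[4, 3], [-7, -5]]  ->  [[36037, 25974], [25974, 18721]]
... * rho(b) = [[7, -18], [-12, 31]]  ->  [[-59429, 156528], [-42834, 112819]]
... * rho(a^-1) = [[4, 3], [-7, -5]]  ->  [[-1333412, -960927], [-961069, -692597]]
... * rho(b^-1) = [[31, 18], [12, 7]]  ->  [[-52866896, -30727905], [-38104303, -22147421]]
... * rho(b^-1) = [[31, 18], [12, 7]]  ->  [[-2007608636, -1166699463], [-1447002445, -840909401]]
... * rho(a^-1) = [[4, 3], [-7, -5]]  ->  [[136461697, -189328593], [98356027, -136460330]]
... * rho(b) = [[7, -18], [-12, 31]]  ->  [[3227174995, -8325496929], [2326016149, -6000678716]]
... * rho(a) = [[-5, -3], [7, 4]]  ->  [[-74414353478, -42983512701], [-53634831757, -30980763311]]
... * rho(b) = [[7, -18], [-12, 31]]  ->  [[-5098321934, 6969468873], [-3674662567, 5023308985]]
... * rho(a) = [[-5, -3], [7, 4]]  ->  [[74277891781, 43172841294], [53536475730, 31117223641]]
... * rho(b^-1) = [[31, 18], [12, 7]]  ->  [[2820688740739, 1639211941116], [2033037431322, 1181477128627]]
tr = 2820688740739 + 1181477128627 = 4002165869366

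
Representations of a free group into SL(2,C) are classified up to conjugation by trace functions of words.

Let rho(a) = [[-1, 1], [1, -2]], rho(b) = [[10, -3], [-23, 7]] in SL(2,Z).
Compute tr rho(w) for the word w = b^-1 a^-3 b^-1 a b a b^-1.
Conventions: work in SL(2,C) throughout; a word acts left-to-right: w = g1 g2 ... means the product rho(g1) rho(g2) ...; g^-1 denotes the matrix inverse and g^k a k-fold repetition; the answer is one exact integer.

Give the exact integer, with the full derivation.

rho(b^-1) = [[7, 3], [23, 10]]
... * rho(a^-1) = [[-2, -1], [-1, -1]]  ->  [[-17, -10], [-56, -33]]
... * rho(a^-1) = [[-2, -1], [-1, -1]]  ->  [[44, 27], [145, 89]]
... * rho(a^-1) = [[-2, -1], [-1, -1]]  ->  [[-115, -71], [-379, -234]]
... * rho(b^-1) = [[7, 3], [23, 10]]  ->  [[-2438, -1055], [-8035, -3477]]
... * rho(a) = [[-1, 1], [1, -2]]  ->  [[1383, -328], [4558, -1081]]
... * rho(b) = [[10, -3], [-23, 7]]  ->  [[21374, -6445], [70443, -21241]]
... * rho(a) = [[-1, 1], [1, -2]]  ->  [[-27819, 34264], [-91684, 112925]]
... * rho(b^-1) = [[7, 3], [23, 10]]  ->  [[593339, 259183], [1955487, 854198]]
tr = 593339 + 854198 = 1447537

1447537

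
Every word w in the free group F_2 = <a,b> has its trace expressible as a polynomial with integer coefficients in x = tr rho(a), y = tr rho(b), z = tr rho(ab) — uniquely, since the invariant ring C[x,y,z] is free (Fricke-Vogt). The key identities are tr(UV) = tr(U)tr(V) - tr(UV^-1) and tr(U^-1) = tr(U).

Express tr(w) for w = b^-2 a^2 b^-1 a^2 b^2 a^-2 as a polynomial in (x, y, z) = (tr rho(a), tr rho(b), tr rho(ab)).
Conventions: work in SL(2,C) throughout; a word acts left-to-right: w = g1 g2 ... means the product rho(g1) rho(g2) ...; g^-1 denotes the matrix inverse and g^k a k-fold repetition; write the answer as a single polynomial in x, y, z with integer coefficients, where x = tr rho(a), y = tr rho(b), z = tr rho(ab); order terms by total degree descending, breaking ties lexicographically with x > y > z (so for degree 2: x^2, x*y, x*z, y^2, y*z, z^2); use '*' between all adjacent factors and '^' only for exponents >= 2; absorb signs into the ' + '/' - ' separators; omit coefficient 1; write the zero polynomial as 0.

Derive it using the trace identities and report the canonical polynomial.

-x^5*y^4*z + x^6*y^3 + x^4*y^5 + 2*x^4*y^3*z^2 - x^5*y^2*z - x^3*y^2*z^3 - 5*x^4*y^3 - x^2*y^5 - x^2*y^3*z^2 + 4*x^3*y^2*z + 4*x^2*y^3 + x^2*y - x*z - y

reduce: trace(b^2 a) = trace(b)*trace(a b) - trace(a) = y*z - x
so trace(b^2) = trace(b)*trace(b) - trace(1) = y^2 - 2
trace(a b^2 a) = trace(a)*trace(b^2 a) - trace(b^2) = x*y*z - x^2 - y^2 + 2
reduce: trace(a^2 b^2 a) = trace(a)*trace(a b^2 a) - trace(a b^2) = x^2*y*z - x^3 - x*y^2 - y*z + 3*x
reduce: trace(a b a b) = trace(b a)*trace(b a) - trace(1) = z^2 - 2
so trace(a b a) = trace(a)*trace(b a) - trace(b) = x*z - y
reduce: trace(b^2 a b a) = trace(b)*trace(a b a b) - trace(a b a) = y*z^2 - x*z - y
so trace(b^2 a b) = trace(b)*trace(a b^2) - trace(a b) = y^2*z - x*y - z
reduce: trace(a^2 b^2 a b) = trace(a)*trace(b^2 a b a) - trace(b^2 a b) = x*y*z^2 - x^2*z - y^2*z + z
reduce: trace(a b^-1 a^2 b^2) = trace(a^2 b^2 a)*trace(b) - trace(a^2 b^2 a b) = x^2*y^2*z - x^3*y - x*y^3 - x*y*z^2 + x^2*z + 3*x*y - z
reduce: trace(b a^3) = trace(a)*trace(b a^2) - trace(b a) = x^2*z - x*y - z
trace(a^4 b) = trace(a)*trace(b a^3) - trace(b a^2) = x^3*z - x^2*y - 2*x*z + y
trace(a^2) = trace(a)*trace(a) - trace(1) = x^2 - 2
trace(a^3) = trace(a)*trace(a^2) - trace(a) = x^3 - 3*x
trace(a^4) = trace(a)*trace(a^3) - trace(a^2) = x^4 - 4*x^2 + 2
trace(b a^4 b) = trace(b)*trace(a^4 b) - trace(a^4) = x^3*y*z - x^4 - x^2*y^2 - 2*x*y*z + 4*x^2 + y^2 - 2
so trace(b a^4 b^2) = trace(b)*trace(b a^4 b) - trace(b a^4) = x^3*y^2*z - x^4*y - x^2*y^3 - x^3*z - 2*x*y^2*z + 5*x^2*y + y^3 + 2*x*z - 3*y
trace(a^2 b^2 a b a) = trace(a)*trace(b^2 a b a^2) - trace(b^2 a b a) = x^2*y*z^2 - x^3*z - x*y^2*z - y*z^2 + 2*x*z + y
trace(b a^4 b^2 a) = trace(a)*trace(a^2 b^2 a b a) - trace(a^2 b^2 a b) = x^3*y*z^2 - x^4*z - x^2*y^2*z - 2*x*y*z^2 + 3*x^2*z + y^2*z + x*y - z
trace(a^2 b^2 a^-1 b a^2) = trace(b a^4 b^2)*trace(a) - trace(b a^4 b^2 a) = x^4*y^2*z - x^5*y - x^3*y^3 - x^3*y*z^2 - x^2*y^2*z + 5*x^3*y + x*y^3 + 2*x*y*z^2 - x^2*z - y^2*z - 4*x*y + z
so trace(b a^2 b a) = trace(a)*trace(b a b a) - trace(b a b) = x*z^2 - y*z - x
trace(a^2 b a^2 b) = trace(a)*trace(b a^2 b a) - trace(b a^2 b) = x^2*z^2 - 2*x*y*z + y^2 - 2
so trace(a^2 b a^2 b^2) = trace(b)*trace(a^2 b a^2 b) - trace(a^2 b a^2) = x^2*y*z^2 - x^3*z - 2*x*y^2*z + x^2*y + y^3 + 2*x*z - 3*y
reduce: trace(b a^2 b a^2 b^2) = trace(b)*trace(a^2 b a^2 b^2) - trace(a^2 b a^2 b) = x^2*y^2*z^2 - x^3*y*z - 2*x*y^3*z + x^2*y^2 - x^2*z^2 + y^4 + 4*x*y*z - 4*y^2 + 2
so trace(b a b a b a) = trace(a b)*trace(a b a b) - trace(a^-1 b^-1) = z^3 - 3*z
trace(a b a^2 b a b) = trace(a)*trace(b a b a b a) - trace(b a b a b) = x*z^3 - y*z^2 - 2*x*z + y
trace(b^2 a b a^2 b a) = trace(b)*trace(a b a^2 b a b) - trace(a b a^2 b a) = x*y*z^3 - x^2*z^2 - y^2*z^2 + 2
trace(b^2 a b a^2 b) = trace(b)*trace(b a b a^2 b) - trace(b a b a^2) = x*y^2*z^2 - x^2*y*z - y^3*z - x*z^2 + 2*y*z + x
so trace(b a^2 b a^2 b^2 a) = trace(a)*trace(b^2 a b a^2 b a) - trace(b^2 a b a^2 b) = x^2*y*z^3 - x^3*z^2 - 2*x*y^2*z^2 + x^2*y*z + y^3*z + x*z^2 - 2*y*z + x
trace(a^2 b^2 a^-1 b a^2 b) = trace(b a^2 b a^2 b^2)*trace(a) - trace(b a^2 b a^2 b^2 a) = x^3*y^2*z^2 - x^4*y*z - 2*x^2*y^3*z - x^2*y*z^3 + x^3*y^2 + x*y^4 + 2*x*y^2*z^2 + 3*x^2*y*z - y^3*z - 4*x*y^2 - x*z^2 + 2*y*z + x
reduce: trace(a^2 b^-1 a^2 b^2 a^-1 b) = trace(a^2 b^2 a^-1 b a^2)*trace(b) - trace(a^2 b^2 a^-1 b a^2 b) = x^4*y^3*z - x^5*y^2 - x^3*y^4 - 2*x^3*y^2*z^2 + x^4*y*z + x^2*y^3*z + x^2*y*z^3 + 4*x^3*y^2 - 4*x^2*y*z + x*z^2 - y*z - x
so trace(b^-1 a^2 b^-1 a^2 b^2 a^-1) = trace(a^2 b^-1 a^2 b^2 a^-1)*trace(b) - trace(a^2 b^-1 a^2 b^2 a^-1 b) = -x^4*y^3*z + x^5*y^2 + x^3*y^4 + 2*x^3*y^2*z^2 - x^4*y*z - x^2*y*z^3 - 5*x^3*y^2 - x*y^4 - x*y^2*z^2 + 5*x^2*y*z + 3*x*y^2 - x*z^2 + x
trace(a^-1 b^-2 a^2 b^-1 a^2 b^2) = trace(b^-1 a^2 b^-1 a^2 b^2 a^-1)*trace(b) - trace(b^-1 a^2 b^-1 a^2 b^2 a^-1 b) = -x^4*y^4*z + x^5*y^3 + x^3*y^5 + 2*x^3*y^3*z^2 - x^4*y^2*z - x^2*y^2*z^3 - 5*x^3*y^3 - x*y^5 - x*y^3*z^2 + 4*x^2*y^2*z + x^3*y + 4*x*y^3 - x^2*z - 2*x*y + z
trace(a^2 b^-1 a^2) = trace(a^4)*trace(b) - trace(a^4 b) = x^4*y - x^3*z - 3*x^2*y + 2*x*z + y
so trace(b^-2 a^2 b^-1 a^2 b^2 a^-2) = trace(a^-1 b^-2 a^2 b^-1 a^2 b^2)*trace(a) - trace(a^-1 b^-2 a^2 b^-1 a^2 b^2 a) = -x^5*y^4*z + x^6*y^3 + x^4*y^5 + 2*x^4*y^3*z^2 - x^5*y^2*z - x^3*y^2*z^3 - 5*x^4*y^3 - x^2*y^5 - x^2*y^3*z^2 + 4*x^3*y^2*z + 4*x^2*y^3 + x^2*y - x*z - y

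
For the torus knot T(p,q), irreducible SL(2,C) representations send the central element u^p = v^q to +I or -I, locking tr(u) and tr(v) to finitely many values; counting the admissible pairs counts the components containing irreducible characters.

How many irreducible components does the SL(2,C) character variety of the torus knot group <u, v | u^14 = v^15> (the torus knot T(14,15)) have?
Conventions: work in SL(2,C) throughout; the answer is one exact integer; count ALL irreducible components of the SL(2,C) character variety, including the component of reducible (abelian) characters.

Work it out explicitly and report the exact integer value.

92

In the torus knot group T(14,15), u^14 = v^15 is central, so an irreducible representation sends it to +I or -I (Schur).
So on each irreducible component the traces are pinned: tr(u) = 2*cos(pi*alpha/14) with 1 <= alpha <= 13, tr(v) = 2*cos(pi*beta/15) with 1 <= beta <= 14.
Consistency of u^14 = (-1)^alpha I with v^15 = (-1)^beta I forces alpha = beta (mod 2).
count pairs: odd alpha (7 choices) x odd beta (7), plus even alpha (6) x even beta (7): 7*7 + 6*7 = 91.
components with irreducible characters: 91; plus the single component of reducible (abelian) characters: total 92.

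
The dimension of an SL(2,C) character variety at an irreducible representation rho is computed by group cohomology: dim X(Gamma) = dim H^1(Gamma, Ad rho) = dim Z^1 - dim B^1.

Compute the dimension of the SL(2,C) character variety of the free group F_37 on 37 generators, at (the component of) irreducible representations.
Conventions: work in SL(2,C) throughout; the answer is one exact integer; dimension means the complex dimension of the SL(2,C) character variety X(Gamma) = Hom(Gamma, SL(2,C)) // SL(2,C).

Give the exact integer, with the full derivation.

Gamma = F_37 has 37 generators and no relators.
A cocycle picks one sl_2 vector per generator freely, giving dim Z^1 = 3*37 = 111.
At an irreducible rho the centralizer of the image in sl_2 is 0, so the coboundary map sl_2 -> Z^1 is injective: dim B^1 = 3.
dim X = dim H^1 = dim Z^1 - dim B^1 = 111 - 3 = 108.

108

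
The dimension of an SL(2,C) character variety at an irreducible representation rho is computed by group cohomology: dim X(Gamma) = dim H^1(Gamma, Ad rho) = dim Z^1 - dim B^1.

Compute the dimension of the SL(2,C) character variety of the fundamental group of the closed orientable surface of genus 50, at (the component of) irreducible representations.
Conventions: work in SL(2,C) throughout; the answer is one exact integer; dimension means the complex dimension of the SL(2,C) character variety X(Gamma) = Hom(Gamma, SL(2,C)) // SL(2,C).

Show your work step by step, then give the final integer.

294

The genus-50 surface group: 2g = 100 generators, one relator prod [a_i, b_i].
Unconstrained cocycle data is one sl_2 vector per generator (300 dimensions), cut by the relator condition d_2(z) = 0.
H^2 = coker(d_2) is dual to H^0 = 0 at irreducible rho (Poincare duality), so d_2 is onto: dim Z^1 = 297.
dim B^1 = 3 (coboundaries, injective at irreducible rho).
Hence dim X = 297 - 3 = 294.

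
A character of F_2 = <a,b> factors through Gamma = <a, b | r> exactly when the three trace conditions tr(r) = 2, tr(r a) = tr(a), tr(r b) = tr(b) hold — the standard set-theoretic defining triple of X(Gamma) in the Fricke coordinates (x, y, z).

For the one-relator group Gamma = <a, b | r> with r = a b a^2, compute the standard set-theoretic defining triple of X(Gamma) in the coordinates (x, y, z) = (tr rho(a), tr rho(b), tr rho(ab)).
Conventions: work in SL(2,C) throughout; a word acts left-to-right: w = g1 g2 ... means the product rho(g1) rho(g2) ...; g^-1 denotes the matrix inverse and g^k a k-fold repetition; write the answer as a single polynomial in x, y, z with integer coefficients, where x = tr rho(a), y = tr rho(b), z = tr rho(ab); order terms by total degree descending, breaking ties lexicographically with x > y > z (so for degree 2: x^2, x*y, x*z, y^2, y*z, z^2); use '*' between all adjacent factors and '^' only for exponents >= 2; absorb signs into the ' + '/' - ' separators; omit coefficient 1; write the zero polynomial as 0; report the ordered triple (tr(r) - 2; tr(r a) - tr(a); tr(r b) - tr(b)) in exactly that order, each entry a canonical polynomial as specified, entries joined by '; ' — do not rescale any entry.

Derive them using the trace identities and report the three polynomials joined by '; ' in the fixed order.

and tr(b a^2) = tr(a)*tr(b a) - tr(b)   [square of a] = x*z - y
tr(a b a^2) = tr(a)*tr(b a^2) - tr(b a)   [square of a] = x^2*z - x*y - z
tr(a b a^3) = tr(a)*tr(b a^3) - tr(b a^2) = x^3*z - x^2*y - 2*x*z + y
tr(b a b a) = tr(b a)*tr(b a) - tr(1) = z^2 - 2
tr(b a b) = tr(b)*tr(a b) - tr(a) = y*z - x
tr(a b a^2 b) = tr(a)*tr(b a b a) - tr(b a b) = x*z^2 - y*z - x
assemble the triple (tr(r) - 2; tr(r a) - x; tr(r b) - y)

x^2*z - x*y - z - 2; x^3*z - x^2*y - 2*x*z - x + y; x*z^2 - y*z - x - y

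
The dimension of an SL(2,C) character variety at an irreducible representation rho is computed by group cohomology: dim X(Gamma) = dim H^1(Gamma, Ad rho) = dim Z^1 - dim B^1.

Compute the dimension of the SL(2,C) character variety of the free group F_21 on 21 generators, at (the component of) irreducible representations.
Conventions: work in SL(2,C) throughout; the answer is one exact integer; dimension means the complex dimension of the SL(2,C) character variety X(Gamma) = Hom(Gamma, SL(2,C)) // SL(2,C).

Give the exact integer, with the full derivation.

The free group F_21: 21 generators, no relators.
Z^1(Gamma, Ad rho) = (sl_2)^21: a cocycle is a free choice of one sl_2 vector per generator, so dim Z^1 = 3*21 = 63.
Irreducibility makes the coboundary map sl_2 -> Z^1 injective (trivial centralizer), so dim B^1 = 3.
dim X = dim H^1 = dim Z^1 - dim B^1 = 63 - 3 = 60.

60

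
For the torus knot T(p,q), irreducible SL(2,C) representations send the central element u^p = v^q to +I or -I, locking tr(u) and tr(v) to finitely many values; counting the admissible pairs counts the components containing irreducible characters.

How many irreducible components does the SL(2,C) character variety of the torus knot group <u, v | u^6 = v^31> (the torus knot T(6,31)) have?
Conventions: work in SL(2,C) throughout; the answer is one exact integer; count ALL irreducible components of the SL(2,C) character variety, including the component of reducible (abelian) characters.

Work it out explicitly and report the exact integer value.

In the torus knot group T(6,31), u^6 = v^31 is central, so an irreducible representation sends it to +I or -I (Schur).
This locks tr(u) to 2*cos(pi*alpha/6), alpha in 1..5, and tr(v) to 2*cos(pi*beta/31), beta in 1..30, on each component of irreducible characters.
Consistency of u^6 = (-1)^alpha I with v^31 = (-1)^beta I forces alpha = beta (mod 2).
Enumerate parity-matched pairs: 3*15 odd-odd plus 2*15 even-even gives 75.
components with irreducible characters: 75; plus the single component of reducible (abelian) characters: total 76.

76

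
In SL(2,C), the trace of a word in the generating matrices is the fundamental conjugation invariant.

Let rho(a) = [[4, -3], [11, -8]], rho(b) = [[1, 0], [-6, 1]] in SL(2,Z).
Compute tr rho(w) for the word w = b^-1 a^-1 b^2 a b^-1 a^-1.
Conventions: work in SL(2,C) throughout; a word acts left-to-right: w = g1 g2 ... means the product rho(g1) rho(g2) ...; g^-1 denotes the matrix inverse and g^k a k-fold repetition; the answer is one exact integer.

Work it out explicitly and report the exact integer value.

rho(b^-1) = [[1, 0], [6, 1]]
... * rho(a^-1) = [[-8, 3], [-11, 4]]  ->  [[-8, 3], [-59, 22]]
... * rho(b) = [[1, 0], [-6, 1]]  ->  [[-26, 3], [-191, 22]]
... * rho(b) = [[1, 0], [-6, 1]]  ->  [[-44, 3], [-323, 22]]
... * rho(a) = [[4, -3], [11, -8]]  ->  [[-143, 108], [-1050, 793]]
... * rho(b^-1) = [[1, 0], [6, 1]]  ->  [[505, 108], [3708, 793]]
... * rho(a^-1) = [[-8, 3], [-11, 4]]  ->  [[-5228, 1947], [-38387, 14296]]
tr = -5228 + 14296 = 9068

9068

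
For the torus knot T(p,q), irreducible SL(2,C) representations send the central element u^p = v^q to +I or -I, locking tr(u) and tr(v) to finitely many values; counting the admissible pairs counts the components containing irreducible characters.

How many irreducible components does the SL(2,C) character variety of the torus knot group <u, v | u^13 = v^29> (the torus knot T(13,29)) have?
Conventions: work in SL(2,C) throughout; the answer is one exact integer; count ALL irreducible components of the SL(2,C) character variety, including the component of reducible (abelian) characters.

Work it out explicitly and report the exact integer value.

169

Gamma = < u, v | u^13 = v^29 > (torus knot T(13,29)); the central element u^13 = v^29 acts as +I or -I in any irreducible SL(2,C) representation.
So on each irreducible component the traces are pinned: tr(u) = 2*cos(pi*alpha/13) with 1 <= alpha <= 12, tr(v) = 2*cos(pi*beta/29) with 1 <= beta <= 28.
Consistency of u^13 = (-1)^alpha I with v^29 = (-1)^beta I forces alpha = beta (mod 2).
count pairs: odd alpha (6 choices) x odd beta (14), plus even alpha (6) x even beta (14): 6*14 + 6*14 = 168.
That is 168 components of irreducible characters, and with the reducible (abelian) component the total is 169.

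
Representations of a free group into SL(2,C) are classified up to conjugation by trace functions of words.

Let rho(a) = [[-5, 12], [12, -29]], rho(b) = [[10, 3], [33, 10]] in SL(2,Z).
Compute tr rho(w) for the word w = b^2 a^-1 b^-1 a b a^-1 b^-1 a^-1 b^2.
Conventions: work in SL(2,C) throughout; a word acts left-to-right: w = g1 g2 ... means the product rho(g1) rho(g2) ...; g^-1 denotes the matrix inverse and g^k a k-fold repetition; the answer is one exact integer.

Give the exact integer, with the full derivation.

-41170829391196

rho(b) = [[10, 3], [33, 10]]
... * rho(b) = [[10, 3], [33, 10]]  ->  [[199, 60], [660, 199]]
... * rho(a^-1) = [[-29, -12], [-12, -5]]  ->  [[-6491, -2688], [-21528, -8915]]
... * rho(b^-1) = [[10, -3], [-33, 10]]  ->  [[23794, -7407], [78915, -24566]]
... * rho(a) = [[-5, 12], [12, -29]]  ->  [[-207854, 500331], [-689367, 1659394]]
... * rho(b) = [[10, 3], [33, 10]]  ->  [[14432383, 4379748], [47866332, 14525839]]
... * rho(a^-1) = [[-29, -12], [-12, -5]]  ->  [[-471096083, -195087336], [-1562433696, -647025179]]
... * rho(b^-1) = [[10, -3], [-33, 10]]  ->  [[1726921258, -537585111], [5727493947, -1782950702]]
... * rho(a^-1) = [[-29, -12], [-12, -5]]  ->  [[-43629695150, -18035129541], [-144701916039, -59815173854]]
... * rho(b) = [[10, 3], [33, 10]]  ->  [[-1031456226353, -311240380860], [-3420919897572, -1032257486657]]
... * rho(b) = [[10, 3], [33, 10]]  ->  [[-20585494831910, -6206772487659], [-68273696035401, -20585334559286]]
tr = -20585494831910 + -20585334559286 = -41170829391196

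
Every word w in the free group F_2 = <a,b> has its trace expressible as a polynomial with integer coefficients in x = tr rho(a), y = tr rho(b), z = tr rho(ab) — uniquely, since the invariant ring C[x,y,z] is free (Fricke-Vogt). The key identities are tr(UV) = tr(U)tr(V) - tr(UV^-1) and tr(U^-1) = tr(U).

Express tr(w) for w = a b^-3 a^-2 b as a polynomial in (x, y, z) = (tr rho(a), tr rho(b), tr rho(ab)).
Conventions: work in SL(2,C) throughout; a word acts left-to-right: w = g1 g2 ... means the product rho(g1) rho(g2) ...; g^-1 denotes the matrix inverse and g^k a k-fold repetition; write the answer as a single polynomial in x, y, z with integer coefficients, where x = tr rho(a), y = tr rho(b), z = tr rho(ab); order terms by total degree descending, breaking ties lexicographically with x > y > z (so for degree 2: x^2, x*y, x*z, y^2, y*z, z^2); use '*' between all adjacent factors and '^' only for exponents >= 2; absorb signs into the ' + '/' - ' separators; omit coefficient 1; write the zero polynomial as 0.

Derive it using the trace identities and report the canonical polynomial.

-x^2*y^3*z + x^3*y^2 + x*y^4 + x*y^2*z^2 + x^2*y*z - x^3 - 5*x*y^2 - x*z^2 + y*z + 3*x

apply: tr(b a b) = tr(b) * tr(a b) - tr(a)   [square of b] = y*z - x
use: tr(b a b a) = tr(b a) * tr(b a) - tr(1)   [split at a repeated b] = z^2 - 2
tr(a^-1 b a b) = tr(b a b) * tr(a) - tr(b a b a)   [inverse elimination on a] = x*y*z - x^2 - z^2 + 2
use: tr(a^-1 b a b^-1) = tr(a^-1 b a) * tr(b) - tr(a^-1 b a b)   [inverse elimination on b] = -x*y*z + x^2 + y^2 + z^2 - 2
use: tr(b^-1 a^-2 b a) = tr(a^-1 b a b^-1) * tr(a) - tr(a^-1 b a b^-1 a)   [inverse elimination on a] = -x^2*y*z + x^3 + x*y^2 + x*z^2 - 3*x
tr(a^-1 b) = tr(b) * tr(a) - tr(b a)   [inverse elimination on a] = x*y - z
use: tr(b^-2 a^-2 b a) = tr(b^-1 a^-2 b a) * tr(b) - tr(b^-1 a^-2 b a b)   [inverse elimination on b] = -x^2*y^2*z + x^3*y + x*y^3 + x*y*z^2 - 4*x*y + z
tr(a b^-3 a^-2 b) = tr(b^-2 a^-2 b a) * tr(b) - tr(b^-2 a^-2 b a b)   [inverse elimination on b] = -x^2*y^3*z + x^3*y^2 + x*y^4 + x*y^2*z^2 + x^2*y*z - x^3 - 5*x*y^2 - x*z^2 + y*z + 3*x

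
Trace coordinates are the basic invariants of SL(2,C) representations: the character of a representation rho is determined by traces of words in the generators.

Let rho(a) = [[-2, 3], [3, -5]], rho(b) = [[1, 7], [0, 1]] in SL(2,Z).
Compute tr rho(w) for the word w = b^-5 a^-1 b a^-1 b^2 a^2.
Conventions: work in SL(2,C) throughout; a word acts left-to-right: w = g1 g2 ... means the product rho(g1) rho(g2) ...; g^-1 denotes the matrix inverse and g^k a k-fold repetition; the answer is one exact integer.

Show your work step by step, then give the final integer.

rho(b^-1) = [[1, -7], [0, 1]]
... * rho(b^-1) = [[1, -7], [0, 1]]  ->  [[1, -14], [0, 1]]
... * rho(b^-1) = [[1, -7], [0, 1]]  ->  [[1, -21], [0, 1]]
... * rho(b^-1) = [[1, -7], [0, 1]]  ->  [[1, -28], [0, 1]]
... * rho(b^-1) = [[1, -7], [0, 1]]  ->  [[1, -35], [0, 1]]
... * rho(a^-1) = [[-5, -3], [-3, -2]]  ->  [[100, 67], [-3, -2]]
... * rho(b) = [[1, 7], [0, 1]]  ->  [[100, 767], [-3, -23]]
... * rho(a^-1) = [[-5, -3], [-3, -2]]  ->  [[-2801, -1834], [84, 55]]
... * rho(b) = [[1, 7], [0, 1]]  ->  [[-2801, -21441], [84, 643]]
... * rho(b) = [[1, 7], [0, 1]]  ->  [[-2801, -41048], [84, 1231]]
... * rho(a) = [[-2, 3], [3, -5]]  ->  [[-117542, 196837], [3525, -5903]]
... * rho(a) = [[-2, 3], [3, -5]]  ->  [[825595, -1336811], [-24759, 40090]]
tr = 825595 + 40090 = 865685

865685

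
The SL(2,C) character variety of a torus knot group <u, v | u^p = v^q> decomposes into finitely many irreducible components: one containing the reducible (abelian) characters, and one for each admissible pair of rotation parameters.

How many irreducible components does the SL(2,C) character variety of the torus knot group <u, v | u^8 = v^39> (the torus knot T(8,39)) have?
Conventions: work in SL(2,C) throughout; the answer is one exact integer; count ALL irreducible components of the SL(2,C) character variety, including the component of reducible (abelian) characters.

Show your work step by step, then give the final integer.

134

Gamma = < u, v | u^8 = v^39 > (torus knot T(8,39)); the central element u^8 = v^39 acts as +I or -I in any irreducible SL(2,C) representation.
This locks tr(u) to 2*cos(pi*alpha/8), alpha in 1..7, and tr(v) to 2*cos(pi*beta/39), beta in 1..38, on each component of irreducible characters.
Consistency of u^8 = (-1)^alpha I with v^39 = (-1)^beta I forces alpha = beta (mod 2).
count pairs: odd alpha (4 choices) x odd beta (19), plus even alpha (3) x even beta (19): 4*19 + 3*19 = 133.
components with irreducible characters: 133; plus the single component of reducible (abelian) characters: total 134.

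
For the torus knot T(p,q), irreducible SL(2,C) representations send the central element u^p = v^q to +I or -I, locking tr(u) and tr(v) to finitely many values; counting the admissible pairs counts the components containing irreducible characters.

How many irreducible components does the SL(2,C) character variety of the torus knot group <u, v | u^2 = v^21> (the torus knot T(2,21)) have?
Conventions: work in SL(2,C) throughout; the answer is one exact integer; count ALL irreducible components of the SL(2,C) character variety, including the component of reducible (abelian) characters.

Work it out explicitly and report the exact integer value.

11

For T(2,21): irreducibility forces the central element u^2 = v^21 to one of +I, -I.
On an irreducible component, tr(u) is locked at 2*cos(pi*alpha/2) for some alpha in 1..1, and tr(v) at 2*cos(pi*beta/21) for some beta in 1..20.
u^2 = (-1)^alpha I and v^21 = (-1)^beta I must agree, so alpha and beta have equal parity.
Enumerate parity-matched pairs: 1*10 odd-odd plus 0*10 even-even gives 10.
That is 10 components of irreducible characters, and with the reducible (abelian) component the total is 11.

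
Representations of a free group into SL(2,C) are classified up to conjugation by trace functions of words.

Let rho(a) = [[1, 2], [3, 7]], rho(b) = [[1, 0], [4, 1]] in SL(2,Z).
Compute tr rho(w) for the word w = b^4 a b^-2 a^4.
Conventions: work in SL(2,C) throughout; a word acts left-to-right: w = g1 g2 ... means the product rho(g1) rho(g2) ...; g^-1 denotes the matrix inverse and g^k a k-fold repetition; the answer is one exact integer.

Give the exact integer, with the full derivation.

-161224

rho(b) = [[1, 0], [4, 1]]
... * rho(b) = [[1, 0], [4, 1]]  ->  [[1, 0], [8, 1]]
... * rho(b) = [[1, 0], [4, 1]]  ->  [[1, 0], [12, 1]]
... * rho(b) = [[1, 0], [4, 1]]  ->  [[1, 0], [16, 1]]
... * rho(a) = [[1, 2], [3, 7]]  ->  [[1, 2], [19, 39]]
... * rho(b^-1) = [[1, 0], [-4, 1]]  ->  [[-7, 2], [-137, 39]]
... * rho(b^-1) = [[1, 0], [-4, 1]]  ->  [[-15, 2], [-293, 39]]
... * rho(a) = [[1, 2], [3, 7]]  ->  [[-9, -16], [-176, -313]]
... * rho(a) = [[1, 2], [3, 7]]  ->  [[-57, -130], [-1115, -2543]]
... * rho(a) = [[1, 2], [3, 7]]  ->  [[-447, -1024], [-8744, -20031]]
... * rho(a) = [[1, 2], [3, 7]]  ->  [[-3519, -8062], [-68837, -157705]]
tr = -3519 + -157705 = -161224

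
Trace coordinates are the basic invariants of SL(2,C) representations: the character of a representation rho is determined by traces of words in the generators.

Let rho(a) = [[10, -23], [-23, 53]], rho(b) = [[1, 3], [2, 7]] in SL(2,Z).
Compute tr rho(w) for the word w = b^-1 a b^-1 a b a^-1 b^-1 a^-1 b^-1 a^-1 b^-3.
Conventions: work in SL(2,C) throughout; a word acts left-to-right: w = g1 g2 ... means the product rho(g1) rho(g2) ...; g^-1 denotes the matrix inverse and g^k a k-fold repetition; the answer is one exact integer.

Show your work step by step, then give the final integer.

rho(b^-1) = [[7, -3], [-2, 1]]
... * rho(a) = [[10, -23], [-23, 53]]  ->  [[139, -320], [-43, 99]]
... * rho(b^-1) = [[7, -3], [-2, 1]]  ->  [[1613, -737], [-499, 228]]
... * rho(a) = [[10, -23], [-23, 53]]  ->  [[33081, -76160], [-10234, 23561]]
... * rho(b) = [[1, 3], [2, 7]]  ->  [[-119239, -433877], [36888, 134225]]
... * rho(a^-1) = [[53, 23], [23, 10]]  ->  [[-16298838, -7081267], [5042239, 2190674]]
... * rho(b^-1) = [[7, -3], [-2, 1]]  ->  [[-99929332, 41815247], [30914325, -12936043]]
... * rho(a^-1) = [[53, 23], [23, 10]]  ->  [[-4334503915, -1880222166], [1340930236, 581669045]]
... * rho(b^-1) = [[7, -3], [-2, 1]]  ->  [[-26581083073, 11123289579], [8223173562, -3441121663]]
... * rho(a^-1) = [[53, 23], [23, 10]]  ->  [[-1152961742552, -500132014889], [356682400537, 154721775296]]
... * rho(b^-1) = [[7, -3], [-2, 1]]  ->  [[-7070468168086, 2958753212767], [2187333253167, -915325426315]]
... * rho(b^-1) = [[7, -3], [-2, 1]]  ->  [[-55410783602136, 24170157717025], [17141983624799, -7477325185816]]
... * rho(b^-1) = [[7, -3], [-2, 1]]  ->  [[-436215800649002, 190402508523433], [134948535745225, -58903276060213]]
tr = -436215800649002 + -58903276060213 = -495119076709215

-495119076709215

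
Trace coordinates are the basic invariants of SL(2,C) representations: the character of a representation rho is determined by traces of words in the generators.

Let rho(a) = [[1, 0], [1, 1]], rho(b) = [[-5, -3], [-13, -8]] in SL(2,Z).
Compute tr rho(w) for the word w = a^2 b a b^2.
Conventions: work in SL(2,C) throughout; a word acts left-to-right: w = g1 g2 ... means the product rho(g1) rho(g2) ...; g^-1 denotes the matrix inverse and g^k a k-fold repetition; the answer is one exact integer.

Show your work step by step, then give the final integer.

rho(a) = [[1, 0], [1, 1]]
... * rho(a) = [[1, 0], [1, 1]]  ->  [[1, 0], [2, 1]]
... * rho(b) = [[-5, -3], [-13, -8]]  ->  [[-5, -3], [-23, -14]]
... * rho(a) = [[1, 0], [1, 1]]  ->  [[-8, -3], [-37, -14]]
... * rho(b) = [[-5, -3], [-13, -8]]  ->  [[79, 48], [367, 223]]
... * rho(b) = [[-5, -3], [-13, -8]]  ->  [[-1019, -621], [-4734, -2885]]
tr = -1019 + -2885 = -3904

-3904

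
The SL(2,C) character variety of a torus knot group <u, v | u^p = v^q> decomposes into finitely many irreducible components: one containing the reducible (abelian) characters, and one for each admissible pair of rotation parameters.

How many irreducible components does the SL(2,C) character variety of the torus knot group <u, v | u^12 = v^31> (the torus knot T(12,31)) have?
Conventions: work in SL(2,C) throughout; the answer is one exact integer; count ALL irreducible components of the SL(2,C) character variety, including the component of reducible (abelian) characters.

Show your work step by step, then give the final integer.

For T(12,31): irreducibility forces the central element u^12 = v^31 to one of +I, -I.
So on each irreducible component the traces are pinned: tr(u) = 2*cos(pi*alpha/12) with 1 <= alpha <= 11, tr(v) = 2*cos(pi*beta/31) with 1 <= beta <= 30.
The two central values (-1)^alpha I and (-1)^beta I must be the same matrix, so alpha and beta share a parity.
Counting: 6 odd alphas x 15 odd betas + 5 even alphas x 15 even betas = 90 + 75 = 165.
components with irreducible characters: 165; plus the single component of reducible (abelian) characters: total 166.

166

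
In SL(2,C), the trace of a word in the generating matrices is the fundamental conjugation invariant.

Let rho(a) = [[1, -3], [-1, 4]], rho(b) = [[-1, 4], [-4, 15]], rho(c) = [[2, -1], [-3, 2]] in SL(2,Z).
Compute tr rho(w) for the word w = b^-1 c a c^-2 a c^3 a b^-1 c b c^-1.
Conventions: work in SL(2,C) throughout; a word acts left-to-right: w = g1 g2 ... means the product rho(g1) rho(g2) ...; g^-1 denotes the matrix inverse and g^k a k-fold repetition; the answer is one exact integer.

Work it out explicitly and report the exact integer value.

rho(b^-1) = [[15, -4], [4, -1]]
... * rho(c) = [[2, -1], [-3, 2]]  ->  [[42, -23], [11, -6]]
... * rho(a) = [[1, -3], [-1, 4]]  ->  [[65, -218], [17, -57]]
... * rho(c^-1) = [[2, 1], [3, 2]]  ->  [[-524, -371], [-137, -97]]
... * rho(c^-1) = [[2, 1], [3, 2]]  ->  [[-2161, -1266], [-565, -331]]
... * rho(a) = [[1, -3], [-1, 4]]  ->  [[-895, 1419], [-234, 371]]
... * rho(c) = [[2, -1], [-3, 2]]  ->  [[-6047, 3733], [-1581, 976]]
... * rho(c) = [[2, -1], [-3, 2]]  ->  [[-23293, 13513], [-6090, 3533]]
... * rho(c) = [[2, -1], [-3, 2]]  ->  [[-87125, 50319], [-22779, 13156]]
... * rho(a) = [[1, -3], [-1, 4]]  ->  [[-137444, 462651], [-35935, 120961]]
... * rho(b^-1) = [[15, -4], [4, -1]]  ->  [[-211056, 87125], [-55181, 22779]]
... * rho(c) = [[2, -1], [-3, 2]]  ->  [[-683487, 385306], [-178699, 100739]]
... * rho(b) = [[-1, 4], [-4, 15]]  ->  [[-857737, 3045642], [-224257, 796289]]
... * rho(c^-1) = [[2, 1], [3, 2]]  ->  [[7421452, 5233547], [1940353, 1368321]]
tr = 7421452 + 1368321 = 8789773

8789773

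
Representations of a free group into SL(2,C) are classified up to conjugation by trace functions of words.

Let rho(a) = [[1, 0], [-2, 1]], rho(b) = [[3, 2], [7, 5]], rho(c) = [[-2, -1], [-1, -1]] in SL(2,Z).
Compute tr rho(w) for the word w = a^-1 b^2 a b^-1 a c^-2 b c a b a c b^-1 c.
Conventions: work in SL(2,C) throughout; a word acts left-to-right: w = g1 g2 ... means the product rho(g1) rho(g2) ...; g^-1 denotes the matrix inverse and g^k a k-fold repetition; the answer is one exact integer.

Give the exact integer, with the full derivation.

rho(a^-1) = [[1, 0], [2, 1]]
... * rho(b) = [[3, 2], [7, 5]]  ->  [[3, 2], [13, 9]]
... * rho(b) = [[3, 2], [7, 5]]  ->  [[23, 16], [102, 71]]
... * rho(a) = [[1, 0], [-2, 1]]  ->  [[-9, 16], [-40, 71]]
... * rho(b^-1) = [[5, -2], [-7, 3]]  ->  [[-157, 66], [-697, 293]]
... * rho(a) = [[1, 0], [-2, 1]]  ->  [[-289, 66], [-1283, 293]]
... * rho(c^-1) = [[-1, 1], [1, -2]]  ->  [[355, -421], [1576, -1869]]
... * rho(c^-1) = [[-1, 1], [1, -2]]  ->  [[-776, 1197], [-3445, 5314]]
... * rho(b) = [[3, 2], [7, 5]]  ->  [[6051, 4433], [26863, 19680]]
... * rho(c) = [[-2, -1], [-1, -1]]  ->  [[-16535, -10484], [-73406, -46543]]
... * rho(a) = [[1, 0], [-2, 1]]  ->  [[4433, -10484], [19680, -46543]]
... * rho(b) = [[3, 2], [7, 5]]  ->  [[-60089, -43554], [-266761, -193355]]
... * rho(a) = [[1, 0], [-2, 1]]  ->  [[27019, -43554], [119949, -193355]]
... * rho(c) = [[-2, -1], [-1, -1]]  ->  [[-10484, 16535], [-46543, 73406]]
... * rho(b^-1) = [[5, -2], [-7, 3]]  ->  [[-168165, 70573], [-746557, 313304]]
... * rho(c) = [[-2, -1], [-1, -1]]  ->  [[265757, 97592], [1179810, 433253]]
tr = 265757 + 433253 = 699010

699010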